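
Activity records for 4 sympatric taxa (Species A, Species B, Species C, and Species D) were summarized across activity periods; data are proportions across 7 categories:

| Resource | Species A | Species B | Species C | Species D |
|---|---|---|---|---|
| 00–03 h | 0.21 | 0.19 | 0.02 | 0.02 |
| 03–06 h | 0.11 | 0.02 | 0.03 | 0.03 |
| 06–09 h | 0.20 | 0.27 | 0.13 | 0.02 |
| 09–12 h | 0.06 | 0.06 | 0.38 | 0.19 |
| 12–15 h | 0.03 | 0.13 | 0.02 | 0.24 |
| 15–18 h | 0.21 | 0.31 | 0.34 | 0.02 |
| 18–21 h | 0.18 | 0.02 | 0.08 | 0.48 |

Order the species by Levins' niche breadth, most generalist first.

Species A > Species B > Species C > Species D

Σp_Aᵢ² = 0.21² + 0.11² + 0.20² + 0.06² + 0.03² + 0.21² + 0.18² = 0.0441 + 0.0121 + 0.0400 + 0.0036 + 0.0009 + 0.0441 + 0.0324 = 0.1772
B_A = 1 / 0.1772 = 5.6433
Σp_Bᵢ² = 0.19² + 0.02² + 0.27² + 0.06² + 0.13² + 0.31² + 0.02² = 0.0361 + 0.0004 + 0.0729 + 0.0036 + 0.0169 + 0.0961 + 0.0004 = 0.2264
B_B = 1 / 0.2264 = 4.4170
Σp_Cᵢ² = 0.02² + 0.03² + 0.13² + 0.38² + 0.02² + 0.34² + 0.08² = 0.0004 + 0.0009 + 0.0169 + 0.1444 + 0.0004 + 0.1156 + 0.0064 = 0.2850
B_C = 1 / 0.2850 = 3.5088
Σp_Dᵢ² = 0.02² + 0.03² + 0.02² + 0.19² + 0.24² + 0.02² + 0.48² = 0.0004 + 0.0009 + 0.0004 + 0.0361 + 0.0576 + 0.0004 + 0.2304 = 0.3262
B_D = 1 / 0.3262 = 3.0656
Ranking by B (broadest → narrowest): Species A (5.64) > Species B (4.42) > Species C (3.51) > Species D (3.07)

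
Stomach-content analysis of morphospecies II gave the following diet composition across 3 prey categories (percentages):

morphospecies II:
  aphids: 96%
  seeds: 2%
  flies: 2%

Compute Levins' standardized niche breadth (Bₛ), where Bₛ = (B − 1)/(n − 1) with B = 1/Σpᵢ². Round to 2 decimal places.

0.04

Convert percentages to proportions (divide by 100).
Σpᵢ² = 0.96² + 0.02² + 0.02² = 0.9216 + 0.0004 + 0.0004 = 0.9224
B = 1 / 0.9224 = 1.0841
Bₛ = (B − 1)/(n − 1) = (1.0841 − 1)/(3 − 1) = 0.0841/2 = 0.0421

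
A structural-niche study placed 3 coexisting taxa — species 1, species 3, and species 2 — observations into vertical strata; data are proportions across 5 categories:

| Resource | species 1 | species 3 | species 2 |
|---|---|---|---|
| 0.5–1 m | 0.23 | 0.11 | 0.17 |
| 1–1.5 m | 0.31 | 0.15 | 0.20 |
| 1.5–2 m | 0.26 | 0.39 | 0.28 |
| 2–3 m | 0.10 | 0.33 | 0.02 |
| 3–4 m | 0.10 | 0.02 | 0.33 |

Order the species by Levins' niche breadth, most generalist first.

Σp_1ᵢ² = 0.23² + 0.31² + 0.26² + 0.10² + 0.10² = 0.0529 + 0.0961 + 0.0676 + 0.0100 + 0.0100 = 0.2366
B_1 = 1 / 0.2366 = 4.2265
Σp_3ᵢ² = 0.11² + 0.15² + 0.39² + 0.33² + 0.02² = 0.0121 + 0.0225 + 0.1521 + 0.1089 + 0.0004 = 0.2960
B_3 = 1 / 0.2960 = 3.3784
Σp_2ᵢ² = 0.17² + 0.20² + 0.28² + 0.02² + 0.33² = 0.0289 + 0.0400 + 0.0784 + 0.0004 + 0.1089 = 0.2566
B_2 = 1 / 0.2566 = 3.8971
Ranking by B (broadest → narrowest): species 1 (4.23) > species 2 (3.90) > species 3 (3.38)

species 1 > species 2 > species 3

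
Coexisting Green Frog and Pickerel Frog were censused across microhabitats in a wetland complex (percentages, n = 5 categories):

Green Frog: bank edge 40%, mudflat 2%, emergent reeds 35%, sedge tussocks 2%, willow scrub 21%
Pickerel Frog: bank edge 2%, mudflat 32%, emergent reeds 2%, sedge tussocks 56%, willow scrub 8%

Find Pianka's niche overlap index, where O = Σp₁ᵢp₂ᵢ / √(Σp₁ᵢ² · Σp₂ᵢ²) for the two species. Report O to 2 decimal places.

Convert percentages to proportions (divide by 100).
Σ p₁ᵢp₂ᵢ = 0.0080 + 0.0064 + 0.0070 + 0.0112 + 0.0168 = 0.0494
Σp_1ᵢ² = 0.40² + 0.02² + 0.35² + 0.02² + 0.21² = 0.1600 + 0.0004 + 0.1225 + 0.0004 + 0.0441 = 0.3274
Σp_2ᵢ² = 0.02² + 0.32² + 0.02² + 0.56² + 0.08² = 0.0004 + 0.1024 + 0.0004 + 0.3136 + 0.0064 = 0.4232
O = 0.0494 / √(0.3274 × 0.4232) = 0.0494 / 0.37223 = 0.1327

0.13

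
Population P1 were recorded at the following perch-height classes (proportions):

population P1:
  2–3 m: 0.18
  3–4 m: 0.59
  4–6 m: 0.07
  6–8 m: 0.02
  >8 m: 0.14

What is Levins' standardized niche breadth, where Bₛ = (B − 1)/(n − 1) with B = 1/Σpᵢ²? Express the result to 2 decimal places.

Σpᵢ² = 0.18² + 0.59² + 0.07² + 0.02² + 0.14² = 0.0324 + 0.3481 + 0.0049 + 0.0004 + 0.0196 = 0.4054
B = 1 / 0.4054 = 2.4667
Bₛ = (B − 1)/(n − 1) = (2.4667 − 1)/(5 − 1) = 1.4667/4 = 0.3667

0.37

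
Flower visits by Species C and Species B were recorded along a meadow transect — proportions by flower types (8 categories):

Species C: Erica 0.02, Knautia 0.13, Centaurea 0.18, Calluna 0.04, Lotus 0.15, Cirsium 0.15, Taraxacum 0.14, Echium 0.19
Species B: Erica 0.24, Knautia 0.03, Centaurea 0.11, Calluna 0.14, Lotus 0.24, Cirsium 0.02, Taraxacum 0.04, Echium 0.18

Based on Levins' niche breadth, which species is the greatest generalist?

Species C

Σp_Cᵢ² = 0.02² + 0.13² + 0.18² + 0.04² + 0.15² + 0.15² + 0.14² + 0.19² = 0.0004 + 0.0169 + 0.0324 + 0.0016 + 0.0225 + 0.0225 + 0.0196 + 0.0361 = 0.1520
B_C = 1 / 0.1520 = 6.5789
Σp_Bᵢ² = 0.24² + 0.03² + 0.11² + 0.14² + 0.24² + 0.02² + 0.04² + 0.18² = 0.0576 + 0.0009 + 0.0121 + 0.0196 + 0.0576 + 0.0004 + 0.0016 + 0.0324 = 0.1822
B_B = 1 / 0.1822 = 5.4885
Highest B → broadest niche (most generalist): Species C (B = 6.58).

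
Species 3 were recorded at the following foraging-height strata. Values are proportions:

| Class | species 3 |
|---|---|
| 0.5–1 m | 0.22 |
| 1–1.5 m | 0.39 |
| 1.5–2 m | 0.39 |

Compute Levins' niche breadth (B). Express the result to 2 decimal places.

2.84

Σpᵢ² = 0.22² + 0.39² + 0.39² = 0.0484 + 0.1521 + 0.1521 = 0.3526
B = 1 / 0.3526 = 2.8361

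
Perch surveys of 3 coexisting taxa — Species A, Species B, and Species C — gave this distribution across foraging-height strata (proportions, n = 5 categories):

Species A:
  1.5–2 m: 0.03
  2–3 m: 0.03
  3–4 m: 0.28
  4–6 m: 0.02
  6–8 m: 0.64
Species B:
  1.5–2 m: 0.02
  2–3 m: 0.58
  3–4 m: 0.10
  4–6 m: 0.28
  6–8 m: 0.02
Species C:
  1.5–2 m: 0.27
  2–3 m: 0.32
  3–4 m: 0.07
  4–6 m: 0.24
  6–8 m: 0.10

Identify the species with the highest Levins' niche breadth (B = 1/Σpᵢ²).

Σp_Aᵢ² = 0.03² + 0.03² + 0.28² + 0.02² + 0.64² = 0.0009 + 0.0009 + 0.0784 + 0.0004 + 0.4096 = 0.4902
B_A = 1 / 0.4902 = 2.0400
Σp_Bᵢ² = 0.02² + 0.58² + 0.10² + 0.28² + 0.02² = 0.0004 + 0.3364 + 0.0100 + 0.0784 + 0.0004 = 0.4256
B_B = 1 / 0.4256 = 2.3496
Σp_Cᵢ² = 0.27² + 0.32² + 0.07² + 0.24² + 0.10² = 0.0729 + 0.1024 + 0.0049 + 0.0576 + 0.0100 = 0.2478
B_C = 1 / 0.2478 = 4.0355
Highest B → broadest niche (most generalist): Species C (B = 4.04).

Species C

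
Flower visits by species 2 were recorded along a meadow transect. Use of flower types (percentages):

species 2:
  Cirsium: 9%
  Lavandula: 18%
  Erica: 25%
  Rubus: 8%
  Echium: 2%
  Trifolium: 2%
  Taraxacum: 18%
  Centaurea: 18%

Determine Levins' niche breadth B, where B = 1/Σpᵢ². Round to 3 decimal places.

5.714

Convert percentages to proportions (divide by 100).
Σpᵢ² = 0.09² + 0.18² + 0.25² + 0.08² + 0.02² + 0.02² + 0.18² + 0.18² = 0.0081 + 0.0324 + 0.0625 + 0.0064 + 0.0004 + 0.0004 + 0.0324 + 0.0324 = 0.1750
B = 1 / 0.1750 = 5.71429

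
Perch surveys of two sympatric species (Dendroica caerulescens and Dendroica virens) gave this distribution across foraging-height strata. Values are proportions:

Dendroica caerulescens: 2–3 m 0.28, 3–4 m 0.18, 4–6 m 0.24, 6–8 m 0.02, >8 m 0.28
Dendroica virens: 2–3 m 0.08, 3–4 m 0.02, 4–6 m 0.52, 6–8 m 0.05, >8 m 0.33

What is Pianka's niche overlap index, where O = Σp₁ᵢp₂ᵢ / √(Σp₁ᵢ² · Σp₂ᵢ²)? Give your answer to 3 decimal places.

Σ p₁ᵢp₂ᵢ = 0.0224 + 0.0036 + 0.1248 + 0.0010 + 0.0924 = 0.2442
Σp_1ᵢ² = 0.28² + 0.18² + 0.24² + 0.02² + 0.28² = 0.0784 + 0.0324 + 0.0576 + 0.0004 + 0.0784 = 0.2472
Σp_2ᵢ² = 0.08² + 0.02² + 0.52² + 0.05² + 0.33² = 0.0064 + 0.0004 + 0.2704 + 0.0025 + 0.1089 = 0.3886
O = 0.2442 / √(0.2472 × 0.3886) = 0.2442 / 0.309939 = 0.78790

0.788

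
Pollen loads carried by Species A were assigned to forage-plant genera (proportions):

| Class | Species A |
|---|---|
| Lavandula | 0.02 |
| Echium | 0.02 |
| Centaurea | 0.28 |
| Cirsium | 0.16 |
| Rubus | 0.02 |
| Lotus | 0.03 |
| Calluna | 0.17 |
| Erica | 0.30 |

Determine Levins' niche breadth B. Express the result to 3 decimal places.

Σpᵢ² = 0.02² + 0.02² + 0.28² + 0.16² + 0.02² + 0.03² + 0.17² + 0.30² = 0.0004 + 0.0004 + 0.0784 + 0.0256 + 0.0004 + 0.0009 + 0.0289 + 0.0900 = 0.2250
B = 1 / 0.2250 = 4.44444

4.444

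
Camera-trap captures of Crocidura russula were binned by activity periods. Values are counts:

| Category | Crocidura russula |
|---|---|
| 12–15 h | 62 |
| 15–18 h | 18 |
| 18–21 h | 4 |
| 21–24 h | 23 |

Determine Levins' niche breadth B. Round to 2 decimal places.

2.43

Proportions for Crocidura russula (n=107): 62/107=0.5794, 18/107=0.1682, 4/107=0.0374, 23/107=0.2150
Σpᵢ² = 0.5794² + 0.1682² + 0.0374² + 0.2150² = 0.335704 + 0.028291 + 0.001399 + 0.046225 = 0.411619
B = 1 / 0.411619 = 2.4294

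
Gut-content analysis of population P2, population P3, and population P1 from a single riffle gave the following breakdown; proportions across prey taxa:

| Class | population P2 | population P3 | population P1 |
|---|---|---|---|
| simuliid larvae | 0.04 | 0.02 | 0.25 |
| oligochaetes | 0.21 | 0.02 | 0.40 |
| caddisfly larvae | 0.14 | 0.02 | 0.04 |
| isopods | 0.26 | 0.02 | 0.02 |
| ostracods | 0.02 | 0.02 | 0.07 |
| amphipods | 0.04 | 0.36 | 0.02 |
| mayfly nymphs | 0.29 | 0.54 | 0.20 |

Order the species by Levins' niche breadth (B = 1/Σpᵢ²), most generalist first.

population P2 > population P1 > population P3

Σp_P2ᵢ² = 0.04² + 0.21² + 0.14² + 0.26² + 0.02² + 0.04² + 0.29² = 0.0016 + 0.0441 + 0.0196 + 0.0676 + 0.0004 + 0.0016 + 0.0841 = 0.2190
B_P2 = 1 / 0.2190 = 4.5662
Σp_P3ᵢ² = 0.02² + 0.02² + 0.02² + 0.02² + 0.02² + 0.36² + 0.54² = 0.0004 + 0.0004 + 0.0004 + 0.0004 + 0.0004 + 0.1296 + 0.2916 = 0.4232
B_P3 = 1 / 0.4232 = 2.3629
Σp_P1ᵢ² = 0.25² + 0.40² + 0.04² + 0.02² + 0.07² + 0.02² + 0.20² = 0.0625 + 0.1600 + 0.0016 + 0.0004 + 0.0049 + 0.0004 + 0.0400 = 0.2698
B_P1 = 1 / 0.2698 = 3.7064
Ranking by B (broadest → narrowest): population P2 (4.57) > population P1 (3.71) > population P3 (2.36)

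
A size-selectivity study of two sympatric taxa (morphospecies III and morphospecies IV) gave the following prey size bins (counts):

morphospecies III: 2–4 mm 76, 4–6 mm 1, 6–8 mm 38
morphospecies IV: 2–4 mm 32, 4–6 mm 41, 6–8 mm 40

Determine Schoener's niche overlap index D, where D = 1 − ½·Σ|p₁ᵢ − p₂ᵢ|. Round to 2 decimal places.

0.62

Proportions for morphospecies III (n=115): 76/115=0.6609, 1/115=0.0087, 38/115=0.3304
Proportions for morphospecies IV (n=113): 32/113=0.2832, 41/113=0.3628, 40/113=0.3540
Σ|p₁ᵢ − p₂ᵢ| = 0.3777 + 0.3541 + 0.0236 = 0.7554
D = 1 − ½ × 0.7554 = 1 − 0.37770 = 0.62230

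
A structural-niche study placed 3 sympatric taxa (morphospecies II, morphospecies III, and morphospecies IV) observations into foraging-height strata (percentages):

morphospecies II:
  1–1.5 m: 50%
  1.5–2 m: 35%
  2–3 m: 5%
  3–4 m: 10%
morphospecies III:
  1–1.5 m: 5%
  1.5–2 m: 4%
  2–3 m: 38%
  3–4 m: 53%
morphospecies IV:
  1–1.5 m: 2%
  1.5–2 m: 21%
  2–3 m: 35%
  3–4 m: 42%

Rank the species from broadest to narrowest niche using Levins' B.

Convert percentages to proportions (divide by 100).
Σp_IIᵢ² = 0.50² + 0.35² + 0.05² + 0.10² = 0.2500 + 0.1225 + 0.0025 + 0.0100 = 0.3850
B_II = 1 / 0.3850 = 2.5974
Σp_IIIᵢ² = 0.05² + 0.04² + 0.38² + 0.53² = 0.0025 + 0.0016 + 0.1444 + 0.2809 = 0.4294
B_III = 1 / 0.4294 = 2.3288
Σp_IVᵢ² = 0.02² + 0.21² + 0.35² + 0.42² = 0.0004 + 0.0441 + 0.1225 + 0.1764 = 0.3434
B_IV = 1 / 0.3434 = 2.9121
Ranking by B (broadest → narrowest): morphospecies IV (2.91) > morphospecies II (2.60) > morphospecies III (2.33)

morphospecies IV > morphospecies II > morphospecies III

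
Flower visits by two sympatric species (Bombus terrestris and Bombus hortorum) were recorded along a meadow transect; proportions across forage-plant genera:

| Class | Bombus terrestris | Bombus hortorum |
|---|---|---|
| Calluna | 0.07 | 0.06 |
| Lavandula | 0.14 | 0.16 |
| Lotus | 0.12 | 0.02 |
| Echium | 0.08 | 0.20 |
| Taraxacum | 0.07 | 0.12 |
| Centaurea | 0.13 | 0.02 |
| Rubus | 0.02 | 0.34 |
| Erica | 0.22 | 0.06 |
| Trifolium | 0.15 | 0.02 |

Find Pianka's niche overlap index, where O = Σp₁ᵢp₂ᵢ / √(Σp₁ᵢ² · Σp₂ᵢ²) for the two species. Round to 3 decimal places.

0.470

Σ p₁ᵢp₂ᵢ = 0.0042 + 0.0224 + 0.0024 + 0.0160 + 0.0084 + 0.0026 + 0.0068 + 0.0132 + 0.0030 = 0.0790
Σp_1ᵢ² = 0.07² + 0.14² + 0.12² + 0.08² + 0.07² + 0.13² + 0.02² + 0.22² + 0.15² = 0.0049 + 0.0196 + 0.0144 + 0.0064 + 0.0049 + 0.0169 + 0.0004 + 0.0484 + 0.0225 = 0.1384
Σp_2ᵢ² = 0.06² + 0.16² + 0.02² + 0.20² + 0.12² + 0.02² + 0.34² + 0.06² + 0.02² = 0.0036 + 0.0256 + 0.0004 + 0.0400 + 0.0144 + 0.0004 + 0.1156 + 0.0036 + 0.0004 = 0.2040
O = 0.0790 / √(0.1384 × 0.2040) = 0.0790 / 0.168029 = 0.47016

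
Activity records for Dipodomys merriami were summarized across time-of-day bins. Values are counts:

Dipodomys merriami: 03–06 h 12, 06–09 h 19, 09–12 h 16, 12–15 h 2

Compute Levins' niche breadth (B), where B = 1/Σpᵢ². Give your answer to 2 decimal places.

3.14

Proportions for Dipodomys merriami (n=49): 12/49=0.2449, 19/49=0.3878, 16/49=0.3265, 2/49=0.0408
Σpᵢ² = 0.2449² + 0.3878² + 0.3265² + 0.0408² = 0.059976 + 0.150389 + 0.106602 + 0.001665 = 0.318632
B = 1 / 0.318632 = 3.1384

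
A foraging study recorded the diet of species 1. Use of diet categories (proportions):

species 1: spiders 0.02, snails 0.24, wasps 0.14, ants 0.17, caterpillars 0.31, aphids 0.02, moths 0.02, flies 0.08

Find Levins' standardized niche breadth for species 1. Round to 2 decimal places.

0.54

Σpᵢ² = 0.02² + 0.24² + 0.14² + 0.17² + 0.31² + 0.02² + 0.02² + 0.08² = 0.0004 + 0.0576 + 0.0196 + 0.0289 + 0.0961 + 0.0004 + 0.0004 + 0.0064 = 0.2098
B = 1 / 0.2098 = 4.7664
Bₛ = (B − 1)/(n − 1) = (4.7664 − 1)/(8 − 1) = 3.7664/7 = 0.5381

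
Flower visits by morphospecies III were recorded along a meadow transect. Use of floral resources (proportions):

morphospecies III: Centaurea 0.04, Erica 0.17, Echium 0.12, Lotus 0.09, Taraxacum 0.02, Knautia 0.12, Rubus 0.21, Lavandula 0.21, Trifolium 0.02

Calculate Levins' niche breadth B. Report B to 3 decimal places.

Σpᵢ² = 0.04² + 0.17² + 0.12² + 0.09² + 0.02² + 0.12² + 0.21² + 0.21² + 0.02² = 0.0016 + 0.0289 + 0.0144 + 0.0081 + 0.0004 + 0.0144 + 0.0441 + 0.0441 + 0.0004 = 0.1564
B = 1 / 0.1564 = 6.39386

6.394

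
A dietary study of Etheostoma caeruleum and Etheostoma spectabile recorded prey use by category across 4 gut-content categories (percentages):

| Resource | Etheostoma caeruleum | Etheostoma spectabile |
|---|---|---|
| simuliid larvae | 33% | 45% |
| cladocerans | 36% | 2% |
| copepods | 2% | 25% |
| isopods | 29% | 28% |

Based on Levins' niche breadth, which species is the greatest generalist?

Etheostoma caeruleum

Convert percentages to proportions (divide by 100).
Σp_caerᵢ² = 0.33² + 0.36² + 0.02² + 0.29² = 0.1089 + 0.1296 + 0.0004 + 0.0841 = 0.3230
B_caer = 1 / 0.3230 = 3.0960
Σp_specᵢ² = 0.45² + 0.02² + 0.25² + 0.28² = 0.2025 + 0.0004 + 0.0625 + 0.0784 = 0.3438
B_spec = 1 / 0.3438 = 2.9087
Highest B → broadest niche (most generalist): Etheostoma caeruleum (B = 3.10).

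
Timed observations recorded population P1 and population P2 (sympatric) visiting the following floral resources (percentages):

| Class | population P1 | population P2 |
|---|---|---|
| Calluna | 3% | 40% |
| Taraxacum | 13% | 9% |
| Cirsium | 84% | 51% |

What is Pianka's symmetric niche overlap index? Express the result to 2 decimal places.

0.81

Convert percentages to proportions (divide by 100).
Σ p₁ᵢp₂ᵢ = 0.0120 + 0.0117 + 0.4284 = 0.4521
Σp_1ᵢ² = 0.03² + 0.13² + 0.84² = 0.0009 + 0.0169 + 0.7056 = 0.7234
Σp_2ᵢ² = 0.40² + 0.09² + 0.51² = 0.1600 + 0.0081 + 0.2601 = 0.4282
O = 0.4521 / √(0.7234 × 0.4282) = 0.4521 / 0.55656 = 0.8123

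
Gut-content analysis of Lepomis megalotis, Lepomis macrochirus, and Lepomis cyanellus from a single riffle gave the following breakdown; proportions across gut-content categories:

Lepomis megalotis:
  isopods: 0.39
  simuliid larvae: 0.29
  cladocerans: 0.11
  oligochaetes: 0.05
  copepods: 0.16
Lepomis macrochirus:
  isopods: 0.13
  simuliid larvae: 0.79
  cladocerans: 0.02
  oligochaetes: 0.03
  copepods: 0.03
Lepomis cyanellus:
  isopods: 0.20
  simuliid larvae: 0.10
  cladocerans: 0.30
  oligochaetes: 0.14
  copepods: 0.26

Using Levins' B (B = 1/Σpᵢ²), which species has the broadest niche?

Lepomis cyanellus

Σp_megaᵢ² = 0.39² + 0.29² + 0.11² + 0.05² + 0.16² = 0.1521 + 0.0841 + 0.0121 + 0.0025 + 0.0256 = 0.2764
B_mega = 1 / 0.2764 = 3.6179
Σp_macrᵢ² = 0.13² + 0.79² + 0.02² + 0.03² + 0.03² = 0.0169 + 0.6241 + 0.0004 + 0.0009 + 0.0009 = 0.6432
B_macr = 1 / 0.6432 = 1.5547
Σp_cyanᵢ² = 0.20² + 0.10² + 0.30² + 0.14² + 0.26² = 0.0400 + 0.0100 + 0.0900 + 0.0196 + 0.0676 = 0.2272
B_cyan = 1 / 0.2272 = 4.4014
Highest B → broadest niche (most generalist): Lepomis cyanellus (B = 4.40).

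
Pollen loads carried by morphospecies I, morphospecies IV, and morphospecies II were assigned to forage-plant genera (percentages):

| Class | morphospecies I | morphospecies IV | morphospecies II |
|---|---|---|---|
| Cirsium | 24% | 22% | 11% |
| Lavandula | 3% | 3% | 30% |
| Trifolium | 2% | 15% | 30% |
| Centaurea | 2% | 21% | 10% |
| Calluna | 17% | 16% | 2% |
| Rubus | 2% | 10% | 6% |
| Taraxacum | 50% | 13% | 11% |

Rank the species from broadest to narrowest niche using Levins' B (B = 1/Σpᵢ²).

morphospecies IV > morphospecies II > morphospecies I

Convert percentages to proportions (divide by 100).
Σp_Iᵢ² = 0.24² + 0.03² + 0.02² + 0.02² + 0.17² + 0.02² + 0.50² = 0.0576 + 0.0009 + 0.0004 + 0.0004 + 0.0289 + 0.0004 + 0.2500 = 0.3386
B_I = 1 / 0.3386 = 2.9533
Σp_IVᵢ² = 0.22² + 0.03² + 0.15² + 0.21² + 0.16² + 0.10² + 0.13² = 0.0484 + 0.0009 + 0.0225 + 0.0441 + 0.0256 + 0.0100 + 0.0169 = 0.1684
B_IV = 1 / 0.1684 = 5.9382
Σp_IIᵢ² = 0.11² + 0.30² + 0.30² + 0.10² + 0.02² + 0.06² + 0.11² = 0.0121 + 0.0900 + 0.0900 + 0.0100 + 0.0004 + 0.0036 + 0.0121 = 0.2182
B_II = 1 / 0.2182 = 4.5830
Ranking by B (broadest → narrowest): morphospecies IV (5.94) > morphospecies II (4.58) > morphospecies I (2.95)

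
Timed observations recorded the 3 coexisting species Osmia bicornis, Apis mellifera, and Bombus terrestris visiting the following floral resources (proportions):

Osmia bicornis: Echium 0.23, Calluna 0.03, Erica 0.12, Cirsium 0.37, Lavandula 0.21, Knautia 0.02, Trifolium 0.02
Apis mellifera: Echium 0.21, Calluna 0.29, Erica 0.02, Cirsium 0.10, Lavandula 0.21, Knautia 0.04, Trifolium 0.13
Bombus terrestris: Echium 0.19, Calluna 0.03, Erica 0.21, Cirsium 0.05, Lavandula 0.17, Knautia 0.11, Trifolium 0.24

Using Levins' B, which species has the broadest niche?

Bombus terrestris

Σp_bicoᵢ² = 0.23² + 0.03² + 0.12² + 0.37² + 0.21² + 0.02² + 0.02² = 0.0529 + 0.0009 + 0.0144 + 0.1369 + 0.0441 + 0.0004 + 0.0004 = 0.2500
B_bico = 1 / 0.2500 = 4.0000
Σp_mellᵢ² = 0.21² + 0.29² + 0.02² + 0.10² + 0.21² + 0.04² + 0.13² = 0.0441 + 0.0841 + 0.0004 + 0.0100 + 0.0441 + 0.0016 + 0.0169 = 0.2012
B_mell = 1 / 0.2012 = 4.9702
Σp_terrᵢ² = 0.19² + 0.03² + 0.21² + 0.05² + 0.17² + 0.11² + 0.24² = 0.0361 + 0.0009 + 0.0441 + 0.0025 + 0.0289 + 0.0121 + 0.0576 = 0.1822
B_terr = 1 / 0.1822 = 5.4885
Highest B → broadest niche (most generalist): Bombus terrestris (B = 5.49).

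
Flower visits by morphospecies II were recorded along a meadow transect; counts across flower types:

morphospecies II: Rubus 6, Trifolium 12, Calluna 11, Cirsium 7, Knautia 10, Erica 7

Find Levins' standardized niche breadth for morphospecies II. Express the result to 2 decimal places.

0.93

Proportions for morphospecies II (n=53): 6/53=0.1132, 12/53=0.2264, 11/53=0.2075, 7/53=0.1321, 10/53=0.1887, 7/53=0.1321
Σpᵢ² = 0.1132² + 0.2264² + 0.2075² + 0.1321² + 0.1887² + 0.1321² = 0.012814 + 0.051257 + 0.043056 + 0.017450 + 0.035608 + 0.017450 = 0.177635
B = 1 / 0.177635 = 5.6295
Bₛ = (B − 1)/(n − 1) = (5.6295 − 1)/(6 − 1) = 4.6295/5 = 0.9259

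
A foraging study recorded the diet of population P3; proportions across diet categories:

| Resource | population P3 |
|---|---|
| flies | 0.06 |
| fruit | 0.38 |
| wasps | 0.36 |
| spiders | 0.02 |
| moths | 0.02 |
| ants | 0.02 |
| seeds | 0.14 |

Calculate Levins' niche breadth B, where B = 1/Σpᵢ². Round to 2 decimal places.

Σpᵢ² = 0.06² + 0.38² + 0.36² + 0.02² + 0.02² + 0.02² + 0.14² = 0.0036 + 0.1444 + 0.1296 + 0.0004 + 0.0004 + 0.0004 + 0.0196 = 0.2984
B = 1 / 0.2984 = 3.3512

3.35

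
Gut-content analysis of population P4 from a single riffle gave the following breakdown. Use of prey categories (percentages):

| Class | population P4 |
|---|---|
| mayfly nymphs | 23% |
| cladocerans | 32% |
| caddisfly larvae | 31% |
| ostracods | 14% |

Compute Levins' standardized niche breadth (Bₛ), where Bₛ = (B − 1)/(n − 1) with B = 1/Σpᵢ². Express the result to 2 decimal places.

Convert percentages to proportions (divide by 100).
Σpᵢ² = 0.23² + 0.32² + 0.31² + 0.14² = 0.0529 + 0.1024 + 0.0961 + 0.0196 = 0.2710
B = 1 / 0.2710 = 3.6900
Bₛ = (B − 1)/(n − 1) = (3.6900 − 1)/(4 − 1) = 2.6900/3 = 0.8967

0.90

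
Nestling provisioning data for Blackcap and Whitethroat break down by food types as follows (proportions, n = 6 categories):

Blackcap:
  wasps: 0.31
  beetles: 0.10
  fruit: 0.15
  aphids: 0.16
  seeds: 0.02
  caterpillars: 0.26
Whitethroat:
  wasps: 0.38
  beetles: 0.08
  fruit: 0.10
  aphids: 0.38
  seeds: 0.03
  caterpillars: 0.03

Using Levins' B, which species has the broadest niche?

Σp_Blacᵢ² = 0.31² + 0.10² + 0.15² + 0.16² + 0.02² + 0.26² = 0.0961 + 0.0100 + 0.0225 + 0.0256 + 0.0004 + 0.0676 = 0.2222
B_Blac = 1 / 0.2222 = 4.5005
Σp_Whitᵢ² = 0.38² + 0.08² + 0.10² + 0.38² + 0.03² + 0.03² = 0.1444 + 0.0064 + 0.0100 + 0.1444 + 0.0009 + 0.0009 = 0.3070
B_Whit = 1 / 0.3070 = 3.2573
Highest B → broadest niche (most generalist): Blackcap (B = 4.50).

Blackcap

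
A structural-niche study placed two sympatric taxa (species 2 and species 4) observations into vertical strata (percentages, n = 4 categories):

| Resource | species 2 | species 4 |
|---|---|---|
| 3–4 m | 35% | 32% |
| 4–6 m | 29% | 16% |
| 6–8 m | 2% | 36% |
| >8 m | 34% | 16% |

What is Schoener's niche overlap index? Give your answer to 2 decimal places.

0.66

Convert percentages to proportions (divide by 100).
Σ|p₁ᵢ − p₂ᵢ| = 0.03 + 0.13 + 0.34 + 0.18 = 0.68
D = 1 − ½ × 0.68 = 1 − 0.340 = 0.6600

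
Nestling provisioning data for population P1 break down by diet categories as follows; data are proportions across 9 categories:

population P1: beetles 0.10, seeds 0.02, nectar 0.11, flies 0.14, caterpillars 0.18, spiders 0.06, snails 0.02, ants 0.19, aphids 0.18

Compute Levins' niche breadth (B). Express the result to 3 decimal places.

Σpᵢ² = 0.10² + 0.02² + 0.11² + 0.14² + 0.18² + 0.06² + 0.02² + 0.19² + 0.18² = 0.0100 + 0.0004 + 0.0121 + 0.0196 + 0.0324 + 0.0036 + 0.0004 + 0.0361 + 0.0324 = 0.1470
B = 1 / 0.1470 = 6.80272

6.803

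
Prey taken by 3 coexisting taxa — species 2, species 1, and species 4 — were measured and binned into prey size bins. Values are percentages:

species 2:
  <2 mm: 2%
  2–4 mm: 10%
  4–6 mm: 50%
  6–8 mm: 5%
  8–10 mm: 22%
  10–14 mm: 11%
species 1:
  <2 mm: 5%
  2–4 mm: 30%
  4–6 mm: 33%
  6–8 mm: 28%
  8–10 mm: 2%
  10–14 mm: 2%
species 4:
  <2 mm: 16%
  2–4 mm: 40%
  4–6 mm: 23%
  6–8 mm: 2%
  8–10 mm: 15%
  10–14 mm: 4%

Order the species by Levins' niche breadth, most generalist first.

Convert percentages to proportions (divide by 100).
Σp_2ᵢ² = 0.02² + 0.10² + 0.50² + 0.05² + 0.22² + 0.11² = 0.0004 + 0.0100 + 0.2500 + 0.0025 + 0.0484 + 0.0121 = 0.3234
B_2 = 1 / 0.3234 = 3.0921
Σp_1ᵢ² = 0.05² + 0.30² + 0.33² + 0.28² + 0.02² + 0.02² = 0.0025 + 0.0900 + 0.1089 + 0.0784 + 0.0004 + 0.0004 = 0.2806
B_1 = 1 / 0.2806 = 3.5638
Σp_4ᵢ² = 0.16² + 0.40² + 0.23² + 0.02² + 0.15² + 0.04² = 0.0256 + 0.1600 + 0.0529 + 0.0004 + 0.0225 + 0.0016 = 0.2630
B_4 = 1 / 0.2630 = 3.8023
Ranking by B (broadest → narrowest): species 4 (3.80) > species 1 (3.56) > species 2 (3.09)

species 4 > species 1 > species 2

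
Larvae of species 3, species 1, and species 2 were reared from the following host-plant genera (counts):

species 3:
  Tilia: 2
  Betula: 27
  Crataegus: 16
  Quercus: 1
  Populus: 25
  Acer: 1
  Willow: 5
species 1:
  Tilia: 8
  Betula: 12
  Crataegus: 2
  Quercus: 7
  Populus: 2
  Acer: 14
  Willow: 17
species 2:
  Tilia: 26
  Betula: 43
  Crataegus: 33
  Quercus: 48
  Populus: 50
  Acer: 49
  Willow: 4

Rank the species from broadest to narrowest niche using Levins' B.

species 2 > species 1 > species 3

Proportions for species 3 (n=77): 2/77=0.0260, 27/77=0.3506, 16/77=0.2078, 1/77=0.0130, 25/77=0.3247, 1/77=0.0130, 5/77=0.0649
Proportions for species 1 (n=62): 8/62=0.1290, 12/62=0.1935, 2/62=0.0323, 7/62=0.1129, 2/62=0.0323, 14/62=0.2258, 17/62=0.2742
Proportions for species 2 (n=253): 26/253=0.1028, 43/253=0.1700, 33/253=0.1304, 48/253=0.1897, 50/253=0.1976, 49/253=0.1937, 4/253=0.0158
Σp_3ᵢ² = 0.0260² + 0.3506² + 0.2078² + 0.0130² + 0.3247² + 0.0130² + 0.0649² = 0.000676 + 0.122920 + 0.043181 + 0.000169 + 0.105430 + 0.000169 + 0.004212 = 0.276757
B_3 = 1 / 0.276757 = 3.6133
Σp_1ᵢ² = 0.1290² + 0.1935² + 0.0323² + 0.1129² + 0.0323² + 0.2258² + 0.2742² = 0.016641 + 0.037442 + 0.001043 + 0.012746 + 0.001043 + 0.050986 + 0.075186 = 0.195087
B_1 = 1 / 0.195087 = 5.1259
Σp_2ᵢ² = 0.1028² + 0.1700² + 0.1304² + 0.1897² + 0.1976² + 0.1937² + 0.0158² = 0.010568 + 0.028900 + 0.017004 + 0.035986 + 0.039046 + 0.037520 + 0.000250 = 0.169274
B_2 = 1 / 0.169274 = 5.9076
Ranking by B (broadest → narrowest): species 2 (5.91) > species 1 (5.13) > species 3 (3.61)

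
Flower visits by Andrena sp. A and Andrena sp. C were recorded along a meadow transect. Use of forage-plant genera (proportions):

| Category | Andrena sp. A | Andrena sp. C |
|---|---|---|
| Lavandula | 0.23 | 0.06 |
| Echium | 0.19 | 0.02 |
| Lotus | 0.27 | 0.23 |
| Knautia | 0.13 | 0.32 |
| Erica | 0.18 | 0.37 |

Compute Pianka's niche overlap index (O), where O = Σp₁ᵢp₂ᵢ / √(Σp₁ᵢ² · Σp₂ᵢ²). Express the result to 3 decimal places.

0.751

Σ p₁ᵢp₂ᵢ = 0.0138 + 0.0038 + 0.0621 + 0.0416 + 0.0666 = 0.1879
Σp_1ᵢ² = 0.23² + 0.19² + 0.27² + 0.13² + 0.18² = 0.0529 + 0.0361 + 0.0729 + 0.0169 + 0.0324 = 0.2112
Σp_2ᵢ² = 0.06² + 0.02² + 0.23² + 0.32² + 0.37² = 0.0036 + 0.0004 + 0.0529 + 0.1024 + 0.1369 = 0.2962
O = 0.1879 / √(0.2112 × 0.2962) = 0.1879 / 0.250115 = 0.75125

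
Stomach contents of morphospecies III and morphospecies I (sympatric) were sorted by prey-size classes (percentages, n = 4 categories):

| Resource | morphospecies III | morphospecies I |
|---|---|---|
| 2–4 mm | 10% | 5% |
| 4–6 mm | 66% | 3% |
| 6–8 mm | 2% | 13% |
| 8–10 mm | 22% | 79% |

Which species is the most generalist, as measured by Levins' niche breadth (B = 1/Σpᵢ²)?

morphospecies III

Convert percentages to proportions (divide by 100).
Σp_IIIᵢ² = 0.10² + 0.66² + 0.02² + 0.22² = 0.0100 + 0.4356 + 0.0004 + 0.0484 = 0.4944
B_III = 1 / 0.4944 = 2.0227
Σp_Iᵢ² = 0.05² + 0.03² + 0.13² + 0.79² = 0.0025 + 0.0009 + 0.0169 + 0.6241 = 0.6444
B_I = 1 / 0.6444 = 1.5518
Highest B → broadest niche (most generalist): morphospecies III (B = 2.02).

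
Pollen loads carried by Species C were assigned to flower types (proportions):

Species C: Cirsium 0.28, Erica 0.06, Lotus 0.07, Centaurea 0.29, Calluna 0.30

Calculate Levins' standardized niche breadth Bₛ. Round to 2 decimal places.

Σpᵢ² = 0.28² + 0.06² + 0.07² + 0.29² + 0.30² = 0.0784 + 0.0036 + 0.0049 + 0.0841 + 0.0900 = 0.2610
B = 1 / 0.2610 = 3.8314
Bₛ = (B − 1)/(n − 1) = (3.8314 − 1)/(5 − 1) = 2.8314/4 = 0.7079

0.71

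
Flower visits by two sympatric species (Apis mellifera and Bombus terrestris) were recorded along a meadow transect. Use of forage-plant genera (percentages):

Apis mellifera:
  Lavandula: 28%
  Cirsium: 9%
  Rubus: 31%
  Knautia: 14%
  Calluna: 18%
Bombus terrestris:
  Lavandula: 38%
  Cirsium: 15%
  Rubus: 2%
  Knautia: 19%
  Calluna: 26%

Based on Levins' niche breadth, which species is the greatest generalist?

Convert percentages to proportions (divide by 100).
Σp_mellᵢ² = 0.28² + 0.09² + 0.31² + 0.14² + 0.18² = 0.0784 + 0.0081 + 0.0961 + 0.0196 + 0.0324 = 0.2346
B_mell = 1 / 0.2346 = 4.2626
Σp_terrᵢ² = 0.38² + 0.15² + 0.02² + 0.19² + 0.26² = 0.1444 + 0.0225 + 0.0004 + 0.0361 + 0.0676 = 0.2710
B_terr = 1 / 0.2710 = 3.6900
Highest B → broadest niche (most generalist): Apis mellifera (B = 4.26).

Apis mellifera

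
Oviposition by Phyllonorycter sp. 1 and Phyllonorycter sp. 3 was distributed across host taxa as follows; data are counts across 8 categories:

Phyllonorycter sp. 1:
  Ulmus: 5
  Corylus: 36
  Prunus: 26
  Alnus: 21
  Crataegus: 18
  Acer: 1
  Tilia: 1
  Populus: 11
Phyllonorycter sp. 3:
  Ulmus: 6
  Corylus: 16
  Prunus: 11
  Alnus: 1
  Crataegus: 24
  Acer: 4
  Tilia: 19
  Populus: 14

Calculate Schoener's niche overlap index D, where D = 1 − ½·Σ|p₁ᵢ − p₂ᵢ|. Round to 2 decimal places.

Proportions for Phyllonorycter sp. 1 (n=119): 5/119=0.0420, 36/119=0.3025, 26/119=0.2185, 21/119=0.1765, 18/119=0.1513, 1/119=0.0084, 1/119=0.0084, 11/119=0.0924
Proportions for Phyllonorycter sp. 3 (n=95): 6/95=0.0632, 16/95=0.1684, 11/95=0.1158, 1/95=0.0105, 24/95=0.2526, 4/95=0.0421, 19/95=0.2000, 14/95=0.1474
Σ|p₁ᵢ − p₂ᵢ| = 0.0212 + 0.1341 + 0.1027 + 0.1660 + 0.1013 + 0.0337 + 0.1916 + 0.0550 = 0.8056
D = 1 − ½ × 0.8056 = 1 − 0.40280 = 0.59720

0.60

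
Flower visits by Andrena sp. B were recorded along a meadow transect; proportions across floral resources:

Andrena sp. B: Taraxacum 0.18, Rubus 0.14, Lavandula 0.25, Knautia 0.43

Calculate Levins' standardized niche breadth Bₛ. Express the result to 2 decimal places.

Σpᵢ² = 0.18² + 0.14² + 0.25² + 0.43² = 0.0324 + 0.0196 + 0.0625 + 0.1849 = 0.2994
B = 1 / 0.2994 = 3.3400
Bₛ = (B − 1)/(n − 1) = (3.3400 − 1)/(4 − 1) = 2.3400/3 = 0.7800

0.78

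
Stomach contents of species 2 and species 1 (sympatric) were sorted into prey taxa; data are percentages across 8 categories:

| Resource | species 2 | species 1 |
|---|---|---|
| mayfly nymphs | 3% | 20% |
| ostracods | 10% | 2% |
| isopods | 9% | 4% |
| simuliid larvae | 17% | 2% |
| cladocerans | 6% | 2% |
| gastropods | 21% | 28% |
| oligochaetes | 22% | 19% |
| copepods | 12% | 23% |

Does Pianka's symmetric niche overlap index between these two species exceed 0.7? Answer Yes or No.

Yes

Convert percentages to proportions (divide by 100).
Σ p₁ᵢp₂ᵢ = 0.0060 + 0.0020 + 0.0036 + 0.0034 + 0.0012 + 0.0588 + 0.0418 + 0.0276 = 0.1444
Σp_1ᵢ² = 0.03² + 0.10² + 0.09² + 0.17² + 0.06² + 0.21² + 0.22² + 0.12² = 0.0009 + 0.0100 + 0.0081 + 0.0289 + 0.0036 + 0.0441 + 0.0484 + 0.0144 = 0.1584
Σp_2ᵢ² = 0.20² + 0.02² + 0.04² + 0.02² + 0.02² + 0.28² + 0.19² + 0.23² = 0.0400 + 0.0004 + 0.0016 + 0.0004 + 0.0004 + 0.0784 + 0.0361 + 0.0529 = 0.2102
O = 0.1444 / √(0.1584 × 0.2102) = 0.1444 / 0.18247 = 0.7914
O = 0.7914 > 0.7 → Yes.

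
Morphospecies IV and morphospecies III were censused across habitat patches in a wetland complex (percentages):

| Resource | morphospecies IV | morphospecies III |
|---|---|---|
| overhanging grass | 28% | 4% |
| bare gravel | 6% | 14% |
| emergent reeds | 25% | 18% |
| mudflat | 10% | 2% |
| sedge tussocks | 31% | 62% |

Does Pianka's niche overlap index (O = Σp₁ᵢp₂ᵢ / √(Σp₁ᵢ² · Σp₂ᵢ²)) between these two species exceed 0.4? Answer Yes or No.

Convert percentages to proportions (divide by 100).
Σ p₁ᵢp₂ᵢ = 0.0112 + 0.0084 + 0.0450 + 0.0020 + 0.1922 = 0.2588
Σp_1ᵢ² = 0.28² + 0.06² + 0.25² + 0.10² + 0.31² = 0.0784 + 0.0036 + 0.0625 + 0.0100 + 0.0961 = 0.2506
Σp_2ᵢ² = 0.04² + 0.14² + 0.18² + 0.02² + 0.62² = 0.0016 + 0.0196 + 0.0324 + 0.0004 + 0.3844 = 0.4384
O = 0.2588 / √(0.2506 × 0.4384) = 0.2588 / 0.33146 = 0.7808
O = 0.7808 > 0.4 → Yes.

Yes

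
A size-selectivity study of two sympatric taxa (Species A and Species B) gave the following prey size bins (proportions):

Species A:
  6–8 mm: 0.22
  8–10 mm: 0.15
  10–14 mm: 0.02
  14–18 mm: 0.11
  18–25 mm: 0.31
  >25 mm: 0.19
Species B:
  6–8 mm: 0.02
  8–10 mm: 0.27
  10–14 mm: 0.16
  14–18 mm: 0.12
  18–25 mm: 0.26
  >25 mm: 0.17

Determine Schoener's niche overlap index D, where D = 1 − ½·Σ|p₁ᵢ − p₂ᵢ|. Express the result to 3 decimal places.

Σ|p₁ᵢ − p₂ᵢ| = 0.20 + 0.12 + 0.14 + 0.01 + 0.05 + 0.02 = 0.54
D = 1 − ½ × 0.54 = 1 − 0.270 = 0.73000

0.730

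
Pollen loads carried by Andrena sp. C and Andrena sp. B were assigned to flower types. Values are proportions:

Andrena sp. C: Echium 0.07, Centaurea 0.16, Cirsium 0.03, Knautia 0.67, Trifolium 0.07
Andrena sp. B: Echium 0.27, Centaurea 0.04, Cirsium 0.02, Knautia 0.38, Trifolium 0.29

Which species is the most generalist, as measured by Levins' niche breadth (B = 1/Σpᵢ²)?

Andrena sp. B

Σp_Cᵢ² = 0.07² + 0.16² + 0.03² + 0.67² + 0.07² = 0.0049 + 0.0256 + 0.0009 + 0.4489 + 0.0049 = 0.4852
B_C = 1 / 0.4852 = 2.0610
Σp_Bᵢ² = 0.27² + 0.04² + 0.02² + 0.38² + 0.29² = 0.0729 + 0.0016 + 0.0004 + 0.1444 + 0.0841 = 0.3034
B_B = 1 / 0.3034 = 3.2960
Highest B → broadest niche (most generalist): Andrena sp. B (B = 3.30).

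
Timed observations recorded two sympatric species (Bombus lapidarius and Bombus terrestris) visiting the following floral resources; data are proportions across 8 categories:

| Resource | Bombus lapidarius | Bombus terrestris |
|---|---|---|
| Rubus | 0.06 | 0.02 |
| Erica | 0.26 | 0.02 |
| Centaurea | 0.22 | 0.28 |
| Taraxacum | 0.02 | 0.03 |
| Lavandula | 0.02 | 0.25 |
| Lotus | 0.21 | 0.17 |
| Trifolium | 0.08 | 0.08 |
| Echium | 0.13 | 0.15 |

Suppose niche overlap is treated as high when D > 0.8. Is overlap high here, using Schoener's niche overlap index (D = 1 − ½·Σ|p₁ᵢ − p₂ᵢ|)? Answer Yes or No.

Σ|p₁ᵢ − p₂ᵢ| = 0.04 + 0.24 + 0.06 + 0.01 + 0.23 + 0.04 + 0.00 + 0.02 = 0.64
D = 1 − ½ × 0.64 = 1 − 0.320 = 0.6800
D = 0.6800 < 0.8 → No.

No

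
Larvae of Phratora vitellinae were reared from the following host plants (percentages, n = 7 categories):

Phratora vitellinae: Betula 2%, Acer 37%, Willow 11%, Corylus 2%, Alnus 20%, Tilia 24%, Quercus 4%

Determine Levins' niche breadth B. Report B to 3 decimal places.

Convert percentages to proportions (divide by 100).
Σpᵢ² = 0.02² + 0.37² + 0.11² + 0.02² + 0.20² + 0.24² + 0.04² = 0.0004 + 0.1369 + 0.0121 + 0.0004 + 0.0400 + 0.0576 + 0.0016 = 0.2490
B = 1 / 0.2490 = 4.01606

4.016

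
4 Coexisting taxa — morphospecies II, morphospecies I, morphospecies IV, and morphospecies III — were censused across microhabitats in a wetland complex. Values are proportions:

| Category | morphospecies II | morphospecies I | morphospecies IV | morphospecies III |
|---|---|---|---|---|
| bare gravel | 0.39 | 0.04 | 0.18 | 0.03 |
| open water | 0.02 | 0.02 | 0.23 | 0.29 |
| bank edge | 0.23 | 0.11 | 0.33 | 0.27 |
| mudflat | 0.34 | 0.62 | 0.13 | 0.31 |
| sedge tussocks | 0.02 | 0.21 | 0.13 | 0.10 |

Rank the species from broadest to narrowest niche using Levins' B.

Σp_IIᵢ² = 0.39² + 0.02² + 0.23² + 0.34² + 0.02² = 0.1521 + 0.0004 + 0.0529 + 0.1156 + 0.0004 = 0.3214
B_II = 1 / 0.3214 = 3.1114
Σp_Iᵢ² = 0.04² + 0.02² + 0.11² + 0.62² + 0.21² = 0.0016 + 0.0004 + 0.0121 + 0.3844 + 0.0441 = 0.4426
B_I = 1 / 0.4426 = 2.2594
Σp_IVᵢ² = 0.18² + 0.23² + 0.33² + 0.13² + 0.13² = 0.0324 + 0.0529 + 0.1089 + 0.0169 + 0.0169 = 0.2280
B_IV = 1 / 0.2280 = 4.3860
Σp_IIIᵢ² = 0.03² + 0.29² + 0.27² + 0.31² + 0.10² = 0.0009 + 0.0841 + 0.0729 + 0.0961 + 0.0100 = 0.2640
B_III = 1 / 0.2640 = 3.7879
Ranking by B (broadest → narrowest): morphospecies IV (4.39) > morphospecies III (3.79) > morphospecies II (3.11) > morphospecies I (2.26)

morphospecies IV > morphospecies III > morphospecies II > morphospecies I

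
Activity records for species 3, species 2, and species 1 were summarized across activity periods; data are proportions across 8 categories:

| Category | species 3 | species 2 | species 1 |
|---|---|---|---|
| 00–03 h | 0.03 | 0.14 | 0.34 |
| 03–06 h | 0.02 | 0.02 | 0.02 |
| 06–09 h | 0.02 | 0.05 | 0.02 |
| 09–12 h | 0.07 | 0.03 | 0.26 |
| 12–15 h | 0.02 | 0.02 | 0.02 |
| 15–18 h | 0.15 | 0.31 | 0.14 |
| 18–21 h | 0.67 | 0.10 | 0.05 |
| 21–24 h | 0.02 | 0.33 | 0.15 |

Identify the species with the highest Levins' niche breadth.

Σp_3ᵢ² = 0.03² + 0.02² + 0.02² + 0.07² + 0.02² + 0.15² + 0.67² + 0.02² = 0.0009 + 0.0004 + 0.0004 + 0.0049 + 0.0004 + 0.0225 + 0.4489 + 0.0004 = 0.4788
B_3 = 1 / 0.4788 = 2.0886
Σp_2ᵢ² = 0.14² + 0.02² + 0.05² + 0.03² + 0.02² + 0.31² + 0.10² + 0.33² = 0.0196 + 0.0004 + 0.0025 + 0.0009 + 0.0004 + 0.0961 + 0.0100 + 0.1089 = 0.2388
B_2 = 1 / 0.2388 = 4.1876
Σp_1ᵢ² = 0.34² + 0.02² + 0.02² + 0.26² + 0.02² + 0.14² + 0.05² + 0.15² = 0.1156 + 0.0004 + 0.0004 + 0.0676 + 0.0004 + 0.0196 + 0.0025 + 0.0225 = 0.2290
B_1 = 1 / 0.2290 = 4.3668
Highest B → broadest niche (most generalist): species 1 (B = 4.37).

species 1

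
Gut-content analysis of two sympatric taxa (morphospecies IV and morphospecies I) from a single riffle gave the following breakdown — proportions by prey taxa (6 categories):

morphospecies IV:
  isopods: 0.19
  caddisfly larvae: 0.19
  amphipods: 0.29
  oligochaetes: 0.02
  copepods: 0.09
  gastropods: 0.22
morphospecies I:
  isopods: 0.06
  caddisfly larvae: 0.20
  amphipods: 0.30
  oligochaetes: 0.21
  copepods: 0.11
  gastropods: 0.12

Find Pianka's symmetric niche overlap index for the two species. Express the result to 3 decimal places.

Σ p₁ᵢp₂ᵢ = 0.0114 + 0.0380 + 0.0870 + 0.0042 + 0.0099 + 0.0264 = 0.1769
Σp_1ᵢ² = 0.19² + 0.19² + 0.29² + 0.02² + 0.09² + 0.22² = 0.0361 + 0.0361 + 0.0841 + 0.0004 + 0.0081 + 0.0484 = 0.2132
Σp_2ᵢ² = 0.06² + 0.20² + 0.30² + 0.21² + 0.11² + 0.12² = 0.0036 + 0.0400 + 0.0900 + 0.0441 + 0.0121 + 0.0144 = 0.2042
O = 0.1769 / √(0.2132 × 0.2042) = 0.1769 / 0.208651 = 0.84783

0.848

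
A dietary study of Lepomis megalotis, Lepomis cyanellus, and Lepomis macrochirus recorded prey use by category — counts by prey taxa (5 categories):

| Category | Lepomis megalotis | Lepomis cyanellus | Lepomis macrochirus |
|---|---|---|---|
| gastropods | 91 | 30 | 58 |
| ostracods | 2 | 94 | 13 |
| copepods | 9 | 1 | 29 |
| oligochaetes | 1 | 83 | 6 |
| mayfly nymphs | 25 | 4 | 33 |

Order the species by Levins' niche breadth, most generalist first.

Proportions for Lepomis megalotis (n=128): 91/128=0.7109, 2/128=0.0156, 9/128=0.0703, 1/128=0.0078, 25/128=0.1953
Proportions for Lepomis cyanellus (n=212): 30/212=0.1415, 94/212=0.4434, 1/212=0.0047, 83/212=0.3915, 4/212=0.0189
Proportions for Lepomis macrochirus (n=139): 58/139=0.4173, 13/139=0.0935, 29/139=0.2086, 6/139=0.0432, 33/139=0.2374
Σp_megaᵢ² = 0.7109² + 0.0156² + 0.0703² + 0.0078² + 0.1953² = 0.505379 + 0.000243 + 0.004942 + 0.000061 + 0.038142 = 0.548767
B_mega = 1 / 0.548767 = 1.8223
Σp_cyanᵢ² = 0.1415² + 0.4434² + 0.0047² + 0.3915² + 0.0189² = 0.020022 + 0.196604 + 0.000022 + 0.153272 + 0.000357 = 0.370277
B_cyan = 1 / 0.370277 = 2.7007
Σp_macrᵢ² = 0.4173² + 0.0935² + 0.2086² + 0.0432² + 0.2374² = 0.174139 + 0.008742 + 0.043514 + 0.001866 + 0.056359 = 0.284620
B_macr = 1 / 0.284620 = 3.5135
Ranking by B (broadest → narrowest): Lepomis macrochirus (3.51) > Lepomis cyanellus (2.70) > Lepomis megalotis (1.82)

Lepomis macrochirus > Lepomis cyanellus > Lepomis megalotis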